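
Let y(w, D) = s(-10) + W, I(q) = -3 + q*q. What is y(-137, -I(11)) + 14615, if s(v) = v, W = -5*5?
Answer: 14580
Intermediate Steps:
W = -25
I(q) = -3 + q**2
y(w, D) = -35 (y(w, D) = -10 - 25 = -35)
y(-137, -I(11)) + 14615 = -35 + 14615 = 14580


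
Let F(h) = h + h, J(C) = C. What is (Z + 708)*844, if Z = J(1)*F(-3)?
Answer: 592488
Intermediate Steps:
F(h) = 2*h
Z = -6 (Z = 1*(2*(-3)) = 1*(-6) = -6)
(Z + 708)*844 = (-6 + 708)*844 = 702*844 = 592488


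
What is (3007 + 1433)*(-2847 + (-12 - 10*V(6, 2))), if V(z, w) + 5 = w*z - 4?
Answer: -12827160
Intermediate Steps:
V(z, w) = -9 + w*z (V(z, w) = -5 + (w*z - 4) = -5 + (-4 + w*z) = -9 + w*z)
(3007 + 1433)*(-2847 + (-12 - 10*V(6, 2))) = (3007 + 1433)*(-2847 + (-12 - 10*(-9 + 2*6))) = 4440*(-2847 + (-12 - 10*(-9 + 12))) = 4440*(-2847 + (-12 - 10*3)) = 4440*(-2847 + (-12 - 30)) = 4440*(-2847 - 42) = 4440*(-2889) = -12827160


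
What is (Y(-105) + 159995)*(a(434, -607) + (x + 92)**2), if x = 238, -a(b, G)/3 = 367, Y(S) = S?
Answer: 17235982110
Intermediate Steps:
a(b, G) = -1101 (a(b, G) = -3*367 = -1101)
(Y(-105) + 159995)*(a(434, -607) + (x + 92)**2) = (-105 + 159995)*(-1101 + (238 + 92)**2) = 159890*(-1101 + 330**2) = 159890*(-1101 + 108900) = 159890*107799 = 17235982110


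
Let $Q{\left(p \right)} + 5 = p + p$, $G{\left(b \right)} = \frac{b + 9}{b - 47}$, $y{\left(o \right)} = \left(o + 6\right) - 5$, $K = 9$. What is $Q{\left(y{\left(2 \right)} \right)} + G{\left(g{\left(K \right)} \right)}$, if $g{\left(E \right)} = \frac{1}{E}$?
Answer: $\frac{170}{211} \approx 0.80569$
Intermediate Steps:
$y{\left(o \right)} = 1 + o$ ($y{\left(o \right)} = \left(6 + o\right) - 5 = 1 + o$)
$G{\left(b \right)} = \frac{9 + b}{-47 + b}$
$Q{\left(p \right)} = -5 + 2 p$ ($Q{\left(p \right)} = -5 + \left(p + p\right) = -5 + 2 p$)
$Q{\left(y{\left(2 \right)} \right)} + G{\left(g{\left(K \right)} \right)} = \left(-5 + 2 \left(1 + 2\right)\right) + \frac{9 + \frac{1}{9}}{-47 + \frac{1}{9}} = \left(-5 + 2 \cdot 3\right) + \frac{9 + \frac{1}{9}}{-47 + \frac{1}{9}} = \left(-5 + 6\right) + \frac{1}{- \frac{422}{9}} \cdot \frac{82}{9} = 1 - \frac{41}{211} = \frac{170}{211}$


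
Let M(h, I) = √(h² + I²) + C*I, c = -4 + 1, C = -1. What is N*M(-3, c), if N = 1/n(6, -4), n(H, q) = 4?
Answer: ¾ + 3*√2/4 ≈ 1.8107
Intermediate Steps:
c = -3
M(h, I) = √(I² + h²) - I (M(h, I) = √(h² + I²) - I = √(I² + h²) - I)
N = ¼ (N = 1/4 = ¼ ≈ 0.25000)
N*M(-3, c) = (√((-3)² + (-3)²) - 1*(-3))/4 = (√(9 + 9) + 3)/4 = (√18 + 3)/4 = (3*√2 + 3)/4 = (3 + 3*√2)/4 = ¾ + 3*√2/4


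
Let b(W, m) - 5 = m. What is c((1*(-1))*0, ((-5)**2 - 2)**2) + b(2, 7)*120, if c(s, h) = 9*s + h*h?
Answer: 281281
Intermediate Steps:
b(W, m) = 5 + m
c(s, h) = h**2 + 9*s (c(s, h) = 9*s + h**2 = h**2 + 9*s)
c((1*(-1))*0, ((-5)**2 - 2)**2) + b(2, 7)*120 = ((((-5)**2 - 2)**2)**2 + 9*((1*(-1))*0)) + (5 + 7)*120 = (((25 - 2)**2)**2 + 9*(-1*0)) + 12*120 = ((23**2)**2 + 9*0) + 1440 = (529**2 + 0) + 1440 = (279841 + 0) + 1440 = 279841 + 1440 = 281281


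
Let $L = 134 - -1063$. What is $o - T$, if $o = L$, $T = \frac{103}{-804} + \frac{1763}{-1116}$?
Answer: $\frac{22407446}{18693} \approx 1198.7$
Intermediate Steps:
$T = - \frac{31925}{18693}$ ($T = 103 \left(- \frac{1}{804}\right) + 1763 \left(- \frac{1}{1116}\right) = - \frac{103}{804} - \frac{1763}{1116} = - \frac{31925}{18693} \approx -1.7079$)
$L = 1197$ ($L = 134 + 1063 = 1197$)
$o = 1197$
$o - T = 1197 - - \frac{31925}{18693} = 1197 + \frac{31925}{18693} = \frac{22407446}{18693}$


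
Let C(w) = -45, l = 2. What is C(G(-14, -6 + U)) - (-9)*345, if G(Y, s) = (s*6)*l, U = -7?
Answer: 3060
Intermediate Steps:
G(Y, s) = 12*s (G(Y, s) = (s*6)*2 = (6*s)*2 = 12*s)
C(G(-14, -6 + U)) - (-9)*345 = -45 - (-9)*345 = -45 - 1*(-3105) = -45 + 3105 = 3060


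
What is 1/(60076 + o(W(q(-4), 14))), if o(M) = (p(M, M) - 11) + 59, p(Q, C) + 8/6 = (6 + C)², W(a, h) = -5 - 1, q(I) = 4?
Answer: 3/180368 ≈ 1.6633e-5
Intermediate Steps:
W(a, h) = -6
p(Q, C) = -4/3 + (6 + C)²
o(M) = 140/3 + (6 + M)² (o(M) = ((-4/3 + (6 + M)²) - 11) + 59 = (-37/3 + (6 + M)²) + 59 = 140/3 + (6 + M)²)
1/(60076 + o(W(q(-4), 14))) = 1/(60076 + (140/3 + (6 - 6)²)) = 1/(60076 + (140/3 + 0²)) = 1/(60076 + (140/3 + 0)) = 1/(60076 + 140/3) = 1/(180368/3) = 3/180368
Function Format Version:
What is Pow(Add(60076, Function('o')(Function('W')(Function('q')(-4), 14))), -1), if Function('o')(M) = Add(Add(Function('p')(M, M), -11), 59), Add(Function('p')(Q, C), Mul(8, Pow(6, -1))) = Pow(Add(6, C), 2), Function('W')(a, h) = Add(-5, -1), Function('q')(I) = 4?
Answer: Rational(3, 180368) ≈ 1.6633e-5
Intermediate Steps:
Function('W')(a, h) = -6
Function('p')(Q, C) = Add(Rational(-4, 3), Pow(Add(6, C), 2))
Function('o')(M) = Add(Rational(140, 3), Pow(Add(6, M), 2)) (Function('o')(M) = Add(Add(Add(Rational(-4, 3), Pow(Add(6, M), 2)), -11), 59) = Add(Add(Rational(-37, 3), Pow(Add(6, M), 2)), 59) = Add(Rational(140, 3), Pow(Add(6, M), 2)))
Pow(Add(60076, Function('o')(Function('W')(Function('q')(-4), 14))), -1) = Pow(Add(60076, Add(Rational(140, 3), Pow(Add(6, -6), 2))), -1) = Pow(Add(60076, Add(Rational(140, 3), Pow(0, 2))), -1) = Pow(Add(60076, Add(Rational(140, 3), 0)), -1) = Pow(Add(60076, Rational(140, 3)), -1) = Pow(Rational(180368, 3), -1) = Rational(3, 180368)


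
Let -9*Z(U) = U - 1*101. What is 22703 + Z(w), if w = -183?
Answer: 204611/9 ≈ 22735.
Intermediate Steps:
Z(U) = 101/9 - U/9 (Z(U) = -(U - 1*101)/9 = -(U - 101)/9 = -(-101 + U)/9 = 101/9 - U/9)
22703 + Z(w) = 22703 + (101/9 - ⅑*(-183)) = 22703 + (101/9 + 61/3) = 22703 + 284/9 = 204611/9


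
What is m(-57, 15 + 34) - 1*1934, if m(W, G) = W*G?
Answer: -4727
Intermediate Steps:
m(W, G) = G*W
m(-57, 15 + 34) - 1*1934 = (15 + 34)*(-57) - 1*1934 = 49*(-57) - 1934 = -2793 - 1934 = -4727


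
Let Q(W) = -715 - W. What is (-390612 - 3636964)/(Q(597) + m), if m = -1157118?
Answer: 287684/82745 ≈ 3.4768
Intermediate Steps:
(-390612 - 3636964)/(Q(597) + m) = (-390612 - 3636964)/((-715 - 1*597) - 1157118) = -4027576/((-715 - 597) - 1157118) = -4027576/(-1312 - 1157118) = -4027576/(-1158430) = -4027576*(-1/1158430) = 287684/82745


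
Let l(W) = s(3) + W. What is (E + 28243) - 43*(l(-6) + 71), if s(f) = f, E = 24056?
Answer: 49375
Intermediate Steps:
l(W) = 3 + W
(E + 28243) - 43*(l(-6) + 71) = (24056 + 28243) - 43*((3 - 6) + 71) = 52299 - 43*(-3 + 71) = 52299 - 43*68 = 52299 - 2924 = 49375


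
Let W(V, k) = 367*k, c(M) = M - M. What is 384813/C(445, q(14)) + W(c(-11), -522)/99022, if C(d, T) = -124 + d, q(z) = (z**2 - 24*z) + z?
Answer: 6340576272/5297677 ≈ 1196.9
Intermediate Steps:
c(M) = 0
q(z) = z**2 - 23*z
384813/C(445, q(14)) + W(c(-11), -522)/99022 = 384813/(-124 + 445) + (367*(-522))/99022 = 384813/321 - 191574*1/99022 = 384813*(1/321) - 95787/49511 = 128271/107 - 95787/49511 = 6340576272/5297677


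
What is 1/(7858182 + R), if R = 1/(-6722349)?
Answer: 6722349/52825441909517 ≈ 1.2726e-7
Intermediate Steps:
R = -1/6722349 ≈ -1.4876e-7
1/(7858182 + R) = 1/(7858182 - 1/6722349) = 1/(52825441909517/6722349) = 6722349/52825441909517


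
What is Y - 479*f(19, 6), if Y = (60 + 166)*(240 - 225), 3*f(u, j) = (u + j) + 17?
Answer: -3316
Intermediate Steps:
f(u, j) = 17/3 + j/3 + u/3 (f(u, j) = ((u + j) + 17)/3 = ((j + u) + 17)/3 = (17 + j + u)/3 = 17/3 + j/3 + u/3)
Y = 3390 (Y = 226*15 = 3390)
Y - 479*f(19, 6) = 3390 - 479*(17/3 + (⅓)*6 + (⅓)*19) = 3390 - 479*(17/3 + 2 + 19/3) = 3390 - 479*14 = 3390 - 6706 = -3316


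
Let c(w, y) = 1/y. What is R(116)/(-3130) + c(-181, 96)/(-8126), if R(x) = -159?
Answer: 62016067/1220850240 ≈ 0.050797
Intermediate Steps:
R(116)/(-3130) + c(-181, 96)/(-8126) = -159/(-3130) + 1/(96*(-8126)) = -159*(-1/3130) + (1/96)*(-1/8126) = 159/3130 - 1/780096 = 62016067/1220850240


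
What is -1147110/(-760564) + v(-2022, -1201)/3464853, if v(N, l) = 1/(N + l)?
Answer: 915002223697609/606670459943394 ≈ 1.5082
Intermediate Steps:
-1147110/(-760564) + v(-2022, -1201)/3464853 = -1147110/(-760564) + 1/(-2022 - 1201*3464853) = -1147110*(-1/760564) + (1/3464853)/(-3223) = 573555/380282 - 1/3223*1/3464853 = 573555/380282 - 1/11167221219 = 915002223697609/606670459943394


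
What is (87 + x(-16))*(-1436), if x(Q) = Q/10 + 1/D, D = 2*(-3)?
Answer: -1835926/15 ≈ -1.2240e+5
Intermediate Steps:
D = -6
x(Q) = -⅙ + Q/10 (x(Q) = Q/10 + 1/(-6) = Q*(⅒) + 1*(-⅙) = Q/10 - ⅙ = -⅙ + Q/10)
(87 + x(-16))*(-1436) = (87 + (-⅙ + (⅒)*(-16)))*(-1436) = (87 + (-⅙ - 8/5))*(-1436) = (87 - 53/30)*(-1436) = (2557/30)*(-1436) = -1835926/15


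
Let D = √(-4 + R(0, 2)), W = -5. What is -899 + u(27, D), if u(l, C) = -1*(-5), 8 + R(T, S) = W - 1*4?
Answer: -894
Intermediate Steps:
R(T, S) = -17 (R(T, S) = -8 + (-5 - 1*4) = -8 + (-5 - 4) = -8 - 9 = -17)
D = I*√21 (D = √(-4 - 17) = √(-21) = I*√21 ≈ 4.5826*I)
u(l, C) = 5
-899 + u(27, D) = -899 + 5 = -894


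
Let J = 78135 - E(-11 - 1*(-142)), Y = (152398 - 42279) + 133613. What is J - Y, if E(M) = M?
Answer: -165728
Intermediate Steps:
Y = 243732 (Y = 110119 + 133613 = 243732)
J = 78004 (J = 78135 - (-11 - 1*(-142)) = 78135 - (-11 + 142) = 78135 - 1*131 = 78135 - 131 = 78004)
J - Y = 78004 - 1*243732 = 78004 - 243732 = -165728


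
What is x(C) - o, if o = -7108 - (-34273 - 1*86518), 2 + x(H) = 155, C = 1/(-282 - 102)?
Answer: -113530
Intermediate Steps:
C = -1/384 (C = 1/(-384) = -1/384 ≈ -0.0026042)
x(H) = 153 (x(H) = -2 + 155 = 153)
o = 113683 (o = -7108 - (-34273 - 86518) = -7108 - 1*(-120791) = -7108 + 120791 = 113683)
x(C) - o = 153 - 1*113683 = 153 - 113683 = -113530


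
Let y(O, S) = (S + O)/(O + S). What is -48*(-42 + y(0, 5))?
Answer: 1968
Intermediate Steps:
y(O, S) = 1 (y(O, S) = (O + S)/(O + S) = 1)
-48*(-42 + y(0, 5)) = -48*(-42 + 1) = -48*(-41) = 1968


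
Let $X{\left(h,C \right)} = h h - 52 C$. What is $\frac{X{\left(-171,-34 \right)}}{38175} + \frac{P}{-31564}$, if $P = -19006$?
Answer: $\frac{65550851}{46344450} \approx 1.4144$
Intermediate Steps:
$X{\left(h,C \right)} = h^{2} - 52 C$
$\frac{X{\left(-171,-34 \right)}}{38175} + \frac{P}{-31564} = \frac{\left(-171\right)^{2} - -1768}{38175} - \frac{19006}{-31564} = \left(29241 + 1768\right) \frac{1}{38175} - - \frac{731}{1214} = 31009 \cdot \frac{1}{38175} + \frac{731}{1214} = \frac{31009}{38175} + \frac{731}{1214} = \frac{65550851}{46344450}$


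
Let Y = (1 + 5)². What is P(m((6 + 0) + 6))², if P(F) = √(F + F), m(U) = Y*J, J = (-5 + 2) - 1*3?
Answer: -432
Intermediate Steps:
Y = 36 (Y = 6² = 36)
J = -6 (J = -3 - 3 = -6)
m(U) = -216 (m(U) = 36*(-6) = -216)
P(F) = √2*√F (P(F) = √(2*F) = √2*√F)
P(m((6 + 0) + 6))² = (√2*√(-216))² = (√2*(6*I*√6))² = (12*I*√3)² = -432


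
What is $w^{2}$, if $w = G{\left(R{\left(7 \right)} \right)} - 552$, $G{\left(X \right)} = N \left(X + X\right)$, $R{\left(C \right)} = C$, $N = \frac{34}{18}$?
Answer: $\frac{22372900}{81} \approx 2.7621 \cdot 10^{5}$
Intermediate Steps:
$N = \frac{17}{9}$ ($N = 34 \cdot \frac{1}{18} = \frac{17}{9} \approx 1.8889$)
$G{\left(X \right)} = \frac{34 X}{9}$ ($G{\left(X \right)} = \frac{17 \left(X + X\right)}{9} = \frac{17 \cdot 2 X}{9} = \frac{34 X}{9}$)
$w = - \frac{4730}{9}$ ($w = \frac{34}{9} \cdot 7 - 552 = \frac{238}{9} - 552 = - \frac{4730}{9} \approx -525.56$)
$w^{2} = \left(- \frac{4730}{9}\right)^{2} = \frac{22372900}{81}$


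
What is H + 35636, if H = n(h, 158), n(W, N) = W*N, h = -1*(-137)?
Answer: 57282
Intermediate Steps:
h = 137
n(W, N) = N*W
H = 21646 (H = 158*137 = 21646)
H + 35636 = 21646 + 35636 = 57282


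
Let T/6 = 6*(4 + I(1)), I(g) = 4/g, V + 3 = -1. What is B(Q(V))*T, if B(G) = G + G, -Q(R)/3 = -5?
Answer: 8640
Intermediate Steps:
V = -4 (V = -3 - 1 = -4)
Q(R) = 15 (Q(R) = -3*(-5) = 15)
B(G) = 2*G
T = 288 (T = 6*(6*(4 + 4/1)) = 6*(6*(4 + 4*1)) = 6*(6*(4 + 4)) = 6*(6*8) = 6*48 = 288)
B(Q(V))*T = (2*15)*288 = 30*288 = 8640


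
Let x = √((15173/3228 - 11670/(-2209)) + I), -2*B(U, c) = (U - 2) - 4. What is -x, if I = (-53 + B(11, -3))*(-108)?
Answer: -√34549539016035/75858 ≈ -77.485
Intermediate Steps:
B(U, c) = 3 - U/2 (B(U, c) = -((U - 2) - 4)/2 = -((-2 + U) - 4)/2 = -(-6 + U)/2 = 3 - U/2)
I = 5994 (I = (-53 + (3 - ½*11))*(-108) = (-53 + (3 - 11/2))*(-108) = (-53 - 5/2)*(-108) = -111/2*(-108) = 5994)
x = √34549539016035/75858 (x = √((15173/3228 - 11670/(-2209)) + 5994) = √((15173*(1/3228) - 11670*(-1/2209)) + 5994) = √((15173/3228 + 11670/2209) + 5994) = √(71187917/7130652 + 5994) = √(42812316005/7130652) = √34549539016035/75858 ≈ 77.485)
-x = -√34549539016035/75858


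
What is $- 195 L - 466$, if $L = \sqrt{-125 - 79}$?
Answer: $-466 - 390 i \sqrt{51} \approx -466.0 - 2785.2 i$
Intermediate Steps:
$L = 2 i \sqrt{51}$ ($L = \sqrt{-204} = 2 i \sqrt{51} \approx 14.283 i$)
$- 195 L - 466 = - 195 \cdot 2 i \sqrt{51} - 466 = - 390 i \sqrt{51} - 466 = -466 - 390 i \sqrt{51}$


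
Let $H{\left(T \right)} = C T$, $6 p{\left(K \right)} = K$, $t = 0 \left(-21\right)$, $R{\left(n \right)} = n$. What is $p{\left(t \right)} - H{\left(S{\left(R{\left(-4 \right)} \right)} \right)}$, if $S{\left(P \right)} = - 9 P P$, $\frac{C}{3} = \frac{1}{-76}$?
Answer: $- \frac{108}{19} \approx -5.6842$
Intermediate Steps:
$C = - \frac{3}{76}$ ($C = \frac{3}{-76} = 3 \left(- \frac{1}{76}\right) = - \frac{3}{76} \approx -0.039474$)
$t = 0$
$p{\left(K \right)} = \frac{K}{6}$
$S{\left(P \right)} = - 9 P^{2}$
$H{\left(T \right)} = - \frac{3 T}{76}$
$p{\left(t \right)} - H{\left(S{\left(R{\left(-4 \right)} \right)} \right)} = \frac{1}{6} \cdot 0 - - \frac{3 \left(- 9 \left(-4\right)^{2}\right)}{76} = 0 - - \frac{3 \left(\left(-9\right) 16\right)}{76} = 0 - \left(- \frac{3}{76}\right) \left(-144\right) = 0 - \frac{108}{19} = - \frac{108}{19}$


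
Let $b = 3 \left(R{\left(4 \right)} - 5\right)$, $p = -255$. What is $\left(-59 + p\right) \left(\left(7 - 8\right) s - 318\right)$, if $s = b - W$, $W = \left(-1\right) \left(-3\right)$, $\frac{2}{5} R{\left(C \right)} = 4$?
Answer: $103620$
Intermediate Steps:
$R{\left(C \right)} = 10$ ($R{\left(C \right)} = \frac{5}{2} \cdot 4 = 10$)
$b = 15$ ($b = 3 \left(10 - 5\right) = 3 \cdot 5 = 15$)
$W = 3$
$s = 12$ ($s = 15 - 3 = 12$)
$\left(-59 + p\right) \left(\left(7 - 8\right) s - 318\right) = \left(-59 - 255\right) \left(\left(7 - 8\right) 12 - 318\right) = - 314 \left(\left(-1\right) 12 - 318\right) = - 314 \left(-12 - 318\right) = \left(-314\right) \left(-330\right) = 103620$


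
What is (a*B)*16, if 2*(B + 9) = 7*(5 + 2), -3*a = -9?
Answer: 744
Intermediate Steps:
a = 3 (a = -⅓*(-9) = 3)
B = 31/2 (B = -9 + (7*(5 + 2))/2 = -9 + (7*7)/2 = -9 + (½)*49 = -9 + 49/2 = 31/2 ≈ 15.500)
(a*B)*16 = (3*(31/2))*16 = (93/2)*16 = 744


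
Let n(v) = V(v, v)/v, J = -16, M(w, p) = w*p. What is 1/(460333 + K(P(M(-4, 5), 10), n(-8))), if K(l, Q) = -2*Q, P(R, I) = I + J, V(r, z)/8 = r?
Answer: 1/460317 ≈ 2.1724e-6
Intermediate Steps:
V(r, z) = 8*r
M(w, p) = p*w
P(R, I) = -16 + I (P(R, I) = I - 16 = -16 + I)
n(v) = 8 (n(v) = (8*v)/v = 8)
1/(460333 + K(P(M(-4, 5), 10), n(-8))) = 1/(460333 - 2*8) = 1/(460333 - 16) = 1/460317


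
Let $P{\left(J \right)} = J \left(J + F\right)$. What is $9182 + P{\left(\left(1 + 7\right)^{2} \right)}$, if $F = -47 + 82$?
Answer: $15518$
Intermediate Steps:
$F = 35$
$P{\left(J \right)} = J \left(35 + J\right)$ ($P{\left(J \right)} = J \left(J + 35\right) = J \left(35 + J\right)$)
$9182 + P{\left(\left(1 + 7\right)^{2} \right)} = 9182 + \left(1 + 7\right)^{2} \left(35 + \left(1 + 7\right)^{2}\right) = 9182 + 8^{2} \left(35 + 8^{2}\right) = 9182 + 64 \left(35 + 64\right) = 9182 + 64 \cdot 99 = 9182 + 6336 = 15518$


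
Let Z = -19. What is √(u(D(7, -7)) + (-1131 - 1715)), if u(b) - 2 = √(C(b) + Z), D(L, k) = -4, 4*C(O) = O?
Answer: √(-2844 + 2*I*√5) ≈ 0.0419 + 53.329*I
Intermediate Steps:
C(O) = O/4
u(b) = 2 + √(-19 + b/4) (u(b) = 2 + √(b/4 - 19) = 2 + √(-19 + b/4))
√(u(D(7, -7)) + (-1131 - 1715)) = √((2 + √(-76 - 4)/2) + (-1131 - 1715)) = √((2 + √(-80)/2) - 2846) = √((2 + (4*I*√5)/2) - 2846) = √((2 + 2*I*√5) - 2846) = √(-2844 + 2*I*√5)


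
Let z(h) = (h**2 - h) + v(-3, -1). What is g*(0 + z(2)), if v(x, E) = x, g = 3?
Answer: -3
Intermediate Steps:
z(h) = -3 + h**2 - h (z(h) = (h**2 - h) - 3 = -3 + h**2 - h)
g*(0 + z(2)) = 3*(0 + (-3 + 2**2 - 1*2)) = 3*(0 + (-3 + 4 - 2)) = 3*(0 - 1) = 3*(-1) = -3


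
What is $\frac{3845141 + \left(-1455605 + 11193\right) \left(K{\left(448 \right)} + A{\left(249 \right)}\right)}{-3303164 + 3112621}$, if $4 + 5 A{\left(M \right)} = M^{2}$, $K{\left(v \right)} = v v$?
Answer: $\frac{1539026315299}{952715} \approx 1.6154 \cdot 10^{6}$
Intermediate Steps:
$K{\left(v \right)} = v^{2}$
$A{\left(M \right)} = - \frac{4}{5} + \frac{M^{2}}{5}$
$\frac{3845141 + \left(-1455605 + 11193\right) \left(K{\left(448 \right)} + A{\left(249 \right)}\right)}{-3303164 + 3112621} = \frac{3845141 + \left(-1455605 + 11193\right) \left(448^{2} - \left(\frac{4}{5} - \frac{249^{2}}{5}\right)\right)}{-3303164 + 3112621} = \frac{3845141 - 1444412 \left(200704 + \left(- \frac{4}{5} + \frac{1}{5} \cdot 62001\right)\right)}{-190543} = \left(3845141 - 1444412 \left(200704 + \left(- \frac{4}{5} + \frac{62001}{5}\right)\right)\right) \left(- \frac{1}{190543}\right) = \left(3845141 - 1444412 \left(200704 + \frac{61997}{5}\right)\right) \left(- \frac{1}{190543}\right) = \left(3845141 - \frac{1539045541004}{5}\right) \left(- \frac{1}{190543}\right) = \left(- \frac{1539026315299}{5}\right) \left(- \frac{1}{190543}\right) = \frac{1539026315299}{952715}$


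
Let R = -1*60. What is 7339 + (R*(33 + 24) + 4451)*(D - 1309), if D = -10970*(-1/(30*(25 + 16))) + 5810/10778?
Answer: -883236368792/662847 ≈ -1.3325e+6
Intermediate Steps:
R = -60
D = 6269048/662847 (D = -10970/((-30*41)) + 5810*(1/10778) = -10970/(-1230) + 2905/5389 = -10970*(-1/1230) + 2905/5389 = 1097/123 + 2905/5389 = 6269048/662847 ≈ 9.4578)
7339 + (R*(33 + 24) + 4451)*(D - 1309) = 7339 + (-60*(33 + 24) + 4451)*(6269048/662847 - 1309) = 7339 + (-60*57 + 4451)*(-861397675/662847) = 7339 + (-3420 + 4451)*(-861397675/662847) = 7339 + 1031*(-861397675/662847) = 7339 - 888101002925/662847 = -883236368792/662847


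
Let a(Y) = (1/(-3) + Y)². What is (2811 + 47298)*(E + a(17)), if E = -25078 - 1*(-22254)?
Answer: -382765948/3 ≈ -1.2759e+8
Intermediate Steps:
E = -2824 (E = -25078 + 22254 = -2824)
a(Y) = (-⅓ + Y)²
(2811 + 47298)*(E + a(17)) = (2811 + 47298)*(-2824 + (-1 + 3*17)²/9) = 50109*(-2824 + (-1 + 51)²/9) = 50109*(-2824 + (⅑)*50²) = 50109*(-2824 + (⅑)*2500) = 50109*(-2824 + 2500/9) = 50109*(-22916/9) = -382765948/3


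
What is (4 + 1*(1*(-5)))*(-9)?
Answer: 9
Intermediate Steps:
(4 + 1*(1*(-5)))*(-9) = (4 + 1*(-5))*(-9) = (4 - 5)*(-9) = -1*(-9) = 9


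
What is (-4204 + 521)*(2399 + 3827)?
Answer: -22930358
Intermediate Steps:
(-4204 + 521)*(2399 + 3827) = -3683*6226 = -22930358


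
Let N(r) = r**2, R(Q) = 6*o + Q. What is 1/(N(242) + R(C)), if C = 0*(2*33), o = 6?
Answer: 1/58600 ≈ 1.7065e-5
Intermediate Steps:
C = 0 (C = 0*66 = 0)
R(Q) = 36 + Q (R(Q) = 6*6 + Q = 36 + Q)
1/(N(242) + R(C)) = 1/(242**2 + (36 + 0)) = 1/(58564 + 36) = 1/58600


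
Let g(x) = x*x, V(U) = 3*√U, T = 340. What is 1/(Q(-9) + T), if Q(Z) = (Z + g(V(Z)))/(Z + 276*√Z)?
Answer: 287811/97856090 - 46*I/48928045 ≈ 0.0029412 - 9.4016e-7*I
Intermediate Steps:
g(x) = x²
Q(Z) = 10*Z/(Z + 276*√Z) (Q(Z) = (Z + (3*√Z)²)/(Z + 276*√Z) = (Z + 9*Z)/(Z + 276*√Z) = (10*Z)/(Z + 276*√Z) = 10*Z/(Z + 276*√Z))
1/(Q(-9) + T) = 1/(10*(-9)/(-9 + 276*√(-9)) + 340) = 1/(10*(-9)/(-9 + 276*(3*I)) + 340) = 1/(10*(-9)/(-9 + 828*I) + 340) = 1/(10*(-9)*((-9 - 828*I)/685665) + 340) = 1/((2/1693 + 184*I/1693) + 340) = 1/(575622/1693 + 184*I/1693) = 1693*(575622/1693 - 184*I/1693)/195712180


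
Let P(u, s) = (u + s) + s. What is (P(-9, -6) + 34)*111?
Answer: 1443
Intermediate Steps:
P(u, s) = u + 2*s (P(u, s) = (s + u) + s = u + 2*s)
(P(-9, -6) + 34)*111 = ((-9 + 2*(-6)) + 34)*111 = ((-9 - 12) + 34)*111 = (-21 + 34)*111 = 13*111 = 1443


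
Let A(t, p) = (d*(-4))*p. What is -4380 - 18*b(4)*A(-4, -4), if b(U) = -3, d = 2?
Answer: -2652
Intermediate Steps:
A(t, p) = -8*p (A(t, p) = (2*(-4))*p = -8*p)
-4380 - 18*b(4)*A(-4, -4) = -4380 - 18*(-3)*(-8*(-4)) = -4380 - (-54)*32 = -4380 - 1*(-1728) = -4380 + 1728 = -2652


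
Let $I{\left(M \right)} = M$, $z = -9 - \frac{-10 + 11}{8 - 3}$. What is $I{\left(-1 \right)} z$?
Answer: $\frac{46}{5} \approx 9.2$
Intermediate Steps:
$z = - \frac{46}{5}$ ($z = -9 - 1 \cdot \frac{1}{5} = -9 - \frac{1}{5} = - \frac{46}{5} \approx -9.2$)
$I{\left(-1 \right)} z = \left(-1\right) \left(- \frac{46}{5}\right) = \frac{46}{5}$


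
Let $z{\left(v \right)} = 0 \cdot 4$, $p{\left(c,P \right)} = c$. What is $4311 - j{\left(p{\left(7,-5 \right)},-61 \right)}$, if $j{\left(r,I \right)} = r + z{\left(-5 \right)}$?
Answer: $4304$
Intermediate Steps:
$z{\left(v \right)} = 0$
$j{\left(r,I \right)} = r$ ($j{\left(r,I \right)} = r + 0 = r$)
$4311 - j{\left(p{\left(7,-5 \right)},-61 \right)} = 4311 - 7 = 4304$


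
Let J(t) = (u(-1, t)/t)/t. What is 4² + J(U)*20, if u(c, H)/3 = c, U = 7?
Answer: 724/49 ≈ 14.776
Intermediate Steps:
u(c, H) = 3*c
J(t) = -3/t² (J(t) = ((3*(-1))/t)/t = (-3/t)/t = -3/t²)
4² + J(U)*20 = 4² - 3/7²*20 = 16 - 3*1/49*20 = 16 - 3/49*20 = 16 - 60/49 = 724/49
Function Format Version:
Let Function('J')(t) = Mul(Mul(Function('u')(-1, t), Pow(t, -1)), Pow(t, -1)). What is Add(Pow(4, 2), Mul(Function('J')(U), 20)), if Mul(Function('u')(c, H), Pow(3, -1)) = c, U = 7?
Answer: Rational(724, 49) ≈ 14.776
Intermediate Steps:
Function('u')(c, H) = Mul(3, c)
Function('J')(t) = Mul(-3, Pow(t, -2)) (Function('J')(t) = Mul(Mul(Mul(3, -1), Pow(t, -1)), Pow(t, -1)) = Mul(Mul(-3, Pow(t, -1)), Pow(t, -1)) = Mul(-3, Pow(t, -2)))
Add(Pow(4, 2), Mul(Function('J')(U), 20)) = Add(Pow(4, 2), Mul(Mul(-3, Pow(7, -2)), 20)) = Add(16, Mul(Mul(-3, Rational(1, 49)), 20)) = Add(16, Mul(Rational(-3, 49), 20)) = Add(16, Rational(-60, 49)) = Rational(724, 49)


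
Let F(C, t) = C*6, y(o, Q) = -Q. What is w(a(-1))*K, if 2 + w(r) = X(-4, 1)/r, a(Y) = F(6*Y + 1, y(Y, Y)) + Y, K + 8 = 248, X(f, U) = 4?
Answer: -15840/31 ≈ -510.97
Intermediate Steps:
K = 240 (K = -8 + 248 = 240)
F(C, t) = 6*C
a(Y) = 6 + 37*Y (a(Y) = 6*(6*Y + 1) + Y = 6*(1 + 6*Y) + Y = (6 + 36*Y) + Y = 6 + 37*Y)
w(r) = -2 + 4/r
w(a(-1))*K = (-2 + 4/(6 + 37*(-1)))*240 = (-2 + 4/(6 - 37))*240 = (-2 + 4/(-31))*240 = (-2 + 4*(-1/31))*240 = (-2 - 4/31)*240 = -66/31*240 = -15840/31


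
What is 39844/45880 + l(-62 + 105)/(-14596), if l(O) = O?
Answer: 72448773/83708060 ≈ 0.86549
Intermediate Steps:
39844/45880 + l(-62 + 105)/(-14596) = 39844/45880 + (-62 + 105)/(-14596) = 39844*(1/45880) + 43*(-1/14596) = 9961/11470 - 43/14596 = 72448773/83708060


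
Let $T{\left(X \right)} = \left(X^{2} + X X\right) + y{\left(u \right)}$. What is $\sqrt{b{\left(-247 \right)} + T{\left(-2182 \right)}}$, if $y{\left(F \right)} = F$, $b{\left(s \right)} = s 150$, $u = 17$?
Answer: $\sqrt{9485215} \approx 3079.8$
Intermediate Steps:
$b{\left(s \right)} = 150 s$
$T{\left(X \right)} = 17 + 2 X^{2}$ ($T{\left(X \right)} = \left(X^{2} + X X\right) + 17 = \left(X^{2} + X^{2}\right) + 17 = 2 X^{2} + 17 = 17 + 2 X^{2}$)
$\sqrt{b{\left(-247 \right)} + T{\left(-2182 \right)}} = \sqrt{150 \left(-247\right) + \left(17 + 2 \left(-2182\right)^{2}\right)} = \sqrt{-37050 + \left(17 + 2 \cdot 4761124\right)} = \sqrt{-37050 + \left(17 + 9522248\right)} = \sqrt{-37050 + 9522265} = \sqrt{9485215}$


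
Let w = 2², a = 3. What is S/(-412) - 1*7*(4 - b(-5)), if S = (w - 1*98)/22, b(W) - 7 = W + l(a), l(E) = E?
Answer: 31771/4532 ≈ 7.0104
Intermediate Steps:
w = 4
b(W) = 10 + W (b(W) = 7 + (W + 3) = 7 + (3 + W) = 10 + W)
S = -47/11 (S = (4 - 1*98)/22 = (4 - 98)*(1/22) = -94*1/22 = -47/11 ≈ -4.2727)
S/(-412) - 1*7*(4 - b(-5)) = -47/11/(-412) - 1*7*(4 - (10 - 5)) = -47/11*(-1/412) - 7*(4 - 1*5) = 47/4532 - 7*(4 - 5) = 47/4532 - 7*(-1) = 47/4532 - 1*(-7) = 47/4532 + 7 = 31771/4532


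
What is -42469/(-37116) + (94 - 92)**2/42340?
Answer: 449571481/392872860 ≈ 1.1443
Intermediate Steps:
-42469/(-37116) + (94 - 92)**2/42340 = -42469*(-1/37116) + 2**2*(1/42340) = 42469/37116 + 4*(1/42340) = 42469/37116 + 1/10585 = 449571481/392872860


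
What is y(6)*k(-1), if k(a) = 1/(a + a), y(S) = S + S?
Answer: -6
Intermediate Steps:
y(S) = 2*S
k(a) = 1/(2*a)
y(6)*k(-1) = (2*6)*((½)/(-1)) = 12*((½)*(-1)) = 12*(-½) = -6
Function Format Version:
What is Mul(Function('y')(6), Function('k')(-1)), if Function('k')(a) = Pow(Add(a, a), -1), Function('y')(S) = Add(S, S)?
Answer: -6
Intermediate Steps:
Function('y')(S) = Mul(2, S)
Function('k')(a) = Mul(Rational(1, 2), Pow(a, -1)) (Function('k')(a) = Pow(Mul(2, a), -1) = Mul(Rational(1, 2), Pow(a, -1)))
Mul(Function('y')(6), Function('k')(-1)) = Mul(Mul(2, 6), Mul(Rational(1, 2), Pow(-1, -1))) = Mul(12, Mul(Rational(1, 2), -1)) = Mul(12, Rational(-1, 2)) = -6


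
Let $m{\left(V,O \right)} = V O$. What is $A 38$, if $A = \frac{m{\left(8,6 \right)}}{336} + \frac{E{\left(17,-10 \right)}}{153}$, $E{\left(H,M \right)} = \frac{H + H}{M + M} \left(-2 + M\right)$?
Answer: $\frac{1102}{105} \approx 10.495$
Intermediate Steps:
$E{\left(H,M \right)} = \frac{H \left(-2 + M\right)}{M}$ ($E{\left(H,M \right)} = \frac{2 H}{2 M} \left(-2 + M\right) = 2 H \frac{1}{2 M} \left(-2 + M\right) = \frac{H}{M} \left(-2 + M\right) = \frac{H \left(-2 + M\right)}{M}$)
$m{\left(V,O \right)} = O V$
$A = \frac{29}{105}$ ($A = \frac{6 \cdot 8}{336} + \frac{17 \frac{1}{-10} \left(-2 - 10\right)}{153} = 48 \cdot \frac{1}{336} + 17 \left(- \frac{1}{10}\right) \left(-12\right) \frac{1}{153} = \frac{1}{7} + \frac{102}{5} \cdot \frac{1}{153} = \frac{1}{7} + \frac{2}{15} = \frac{29}{105} \approx 0.27619$)
$A 38 = \frac{29}{105} \cdot 38 = \frac{1102}{105}$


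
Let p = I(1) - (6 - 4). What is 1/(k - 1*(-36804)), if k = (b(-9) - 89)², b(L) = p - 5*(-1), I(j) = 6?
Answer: 1/43204 ≈ 2.3146e-5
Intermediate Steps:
p = 4 (p = 6 - (6 - 4) = 6 - 1*2 = 6 - 2 = 4)
b(L) = 9 (b(L) = 4 - 5*(-1) = 4 + 5 = 9)
k = 6400 (k = (9 - 89)² = (-80)² = 6400)
1/(k - 1*(-36804)) = 1/(6400 - 1*(-36804)) = 1/(6400 + 36804) = 1/43204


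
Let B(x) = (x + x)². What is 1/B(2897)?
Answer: 1/33570436 ≈ 2.9788e-8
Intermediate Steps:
B(x) = 4*x² (B(x) = (2*x)² = 4*x²)
1/B(2897) = 1/(4*2897²) = 1/(4*8392609) = 1/33570436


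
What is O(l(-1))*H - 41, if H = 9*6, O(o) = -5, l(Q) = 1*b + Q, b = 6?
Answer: -311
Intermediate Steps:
l(Q) = 6 + Q (l(Q) = 1*6 + Q = 6 + Q)
H = 54
O(l(-1))*H - 41 = -5*54 - 41 = -270 - 41 = -311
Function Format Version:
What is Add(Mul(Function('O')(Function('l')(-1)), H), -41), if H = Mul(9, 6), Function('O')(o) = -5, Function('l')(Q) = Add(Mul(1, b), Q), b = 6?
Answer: -311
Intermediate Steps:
Function('l')(Q) = Add(6, Q) (Function('l')(Q) = Add(Mul(1, 6), Q) = Add(6, Q))
H = 54
Add(Mul(Function('O')(Function('l')(-1)), H), -41) = Add(Mul(-5, 54), -41) = Add(-270, -41) = -311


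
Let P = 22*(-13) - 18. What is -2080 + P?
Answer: -2384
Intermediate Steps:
P = -304 (P = -286 - 18 = -304)
-2080 + P = -2080 - 304 = -2384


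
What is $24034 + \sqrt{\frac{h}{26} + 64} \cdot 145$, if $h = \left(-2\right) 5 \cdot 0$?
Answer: $25194$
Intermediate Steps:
$h = 0$ ($h = \left(-10\right) 0 = 0$)
$24034 + \sqrt{\frac{h}{26} + 64} \cdot 145 = 24034 + \sqrt{\frac{0}{26} + 64} \cdot 145 = 24034 + \sqrt{0 \cdot \frac{1}{26} + 64} \cdot 145 = 24034 + \sqrt{0 + 64} \cdot 145 = 24034 + \sqrt{64} \cdot 145 = 24034 + 8 \cdot 145 = 24034 + 1160 = 25194$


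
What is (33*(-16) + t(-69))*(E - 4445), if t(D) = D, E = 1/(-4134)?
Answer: 3656750569/1378 ≈ 2.6537e+6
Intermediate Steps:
E = -1/4134 ≈ -0.00024190
(33*(-16) + t(-69))*(E - 4445) = (33*(-16) - 69)*(-1/4134 - 4445) = (-528 - 69)*(-18375631/4134) = -597*(-18375631/4134) = 3656750569/1378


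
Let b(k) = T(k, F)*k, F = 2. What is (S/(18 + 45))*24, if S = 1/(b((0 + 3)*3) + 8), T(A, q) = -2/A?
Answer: 4/63 ≈ 0.063492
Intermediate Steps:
b(k) = -2 (b(k) = (-2/k)*k = -2)
S = ⅙ (S = 1/(-2 + 8) = 1/6 = ⅙ ≈ 0.16667)
(S/(18 + 45))*24 = (1/(6*(18 + 45)))*24 = ((⅙)/63)*24 = ((⅙)*(1/63))*24 = (1/378)*24 = 4/63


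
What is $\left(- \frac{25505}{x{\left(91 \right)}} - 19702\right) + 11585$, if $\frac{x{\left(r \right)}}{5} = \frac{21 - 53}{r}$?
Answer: $\frac{204447}{32} \approx 6389.0$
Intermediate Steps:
$x{\left(r \right)} = - \frac{160}{r}$ ($x{\left(r \right)} = 5 \frac{21 - 53}{r} = 5 \left(- \frac{32}{r}\right) = - \frac{160}{r}$)
$\left(- \frac{25505}{x{\left(91 \right)}} - 19702\right) + 11585 = \left(- \frac{25505}{\left(-160\right) \frac{1}{91}} - 19702\right) + 11585 = \left(- \frac{25505}{- \frac{160}{91}} - 19702\right) + 11585 = \left(\left(-25505\right) \left(- \frac{91}{160}\right) - 19702\right) + 11585 = \left(\frac{464191}{32} - 19702\right) + 11585 = - \frac{166273}{32} + 11585 = \frac{204447}{32}$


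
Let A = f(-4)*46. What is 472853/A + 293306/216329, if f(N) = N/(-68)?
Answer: 1738974374905/9951134 ≈ 1.7475e+5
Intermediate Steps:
f(N) = -N/68 (f(N) = N*(-1/68) = -N/68)
A = 46/17 (A = -1/68*(-4)*46 = (1/17)*46 = 46/17 ≈ 2.7059)
472853/A + 293306/216329 = 472853/(46/17) + 293306/216329 = 472853*(17/46) + 293306*(1/216329) = 8038501/46 + 293306/216329 = 1738974374905/9951134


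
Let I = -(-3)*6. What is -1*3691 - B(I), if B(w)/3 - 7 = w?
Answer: -3766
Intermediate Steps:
I = 18 (I = -1*(-18) = 18)
B(w) = 21 + 3*w
-1*3691 - B(I) = -1*3691 - (21 + 3*18) = -3691 - (21 + 54) = -3691 - 1*75 = -3691 - 75 = -3766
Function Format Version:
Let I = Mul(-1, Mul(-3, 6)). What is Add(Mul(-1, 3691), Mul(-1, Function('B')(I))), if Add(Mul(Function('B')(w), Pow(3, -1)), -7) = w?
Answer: -3766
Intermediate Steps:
I = 18 (I = Mul(-1, -18) = 18)
Function('B')(w) = Add(21, Mul(3, w))
Add(Mul(-1, 3691), Mul(-1, Function('B')(I))) = Add(Mul(-1, 3691), Mul(-1, Add(21, Mul(3, 18)))) = Add(-3691, Mul(-1, Add(21, 54))) = Add(-3691, Mul(-1, 75)) = Add(-3691, -75) = -3766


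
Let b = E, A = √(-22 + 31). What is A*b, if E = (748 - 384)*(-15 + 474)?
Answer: 501228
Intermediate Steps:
E = 167076 (E = 364*459 = 167076)
A = 3 (A = √9 = 3)
b = 167076
A*b = 3*167076 = 501228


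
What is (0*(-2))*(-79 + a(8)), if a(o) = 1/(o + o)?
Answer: 0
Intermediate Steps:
a(o) = 1/(2*o)
(0*(-2))*(-79 + a(8)) = (0*(-2))*(-79 + (1/2)/8) = 0*(-79 + (1/2)*(1/8)) = 0*(-79 + 1/16) = 0*(-1263/16) = 0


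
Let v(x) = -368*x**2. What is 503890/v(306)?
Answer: -251945/17229024 ≈ -0.014623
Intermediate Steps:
503890/v(306) = 503890/((-368*306**2)) = 503890/((-368*93636)) = 503890/(-34458048) = 503890*(-1/34458048) = -251945/17229024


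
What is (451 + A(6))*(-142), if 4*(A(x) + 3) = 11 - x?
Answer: -127587/2 ≈ -63794.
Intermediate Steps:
A(x) = -1/4 - x/4 (A(x) = -3 + (11 - x)/4 = -3 + (11/4 - x/4) = -1/4 - x/4)
(451 + A(6))*(-142) = (451 + (-1/4 - 1/4*6))*(-142) = (451 + (-1/4 - 3/2))*(-142) = (451 - 7/4)*(-142) = (1797/4)*(-142) = -127587/2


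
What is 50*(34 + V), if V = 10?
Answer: 2200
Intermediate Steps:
50*(34 + V) = 50*(34 + 10) = 50*44 = 2200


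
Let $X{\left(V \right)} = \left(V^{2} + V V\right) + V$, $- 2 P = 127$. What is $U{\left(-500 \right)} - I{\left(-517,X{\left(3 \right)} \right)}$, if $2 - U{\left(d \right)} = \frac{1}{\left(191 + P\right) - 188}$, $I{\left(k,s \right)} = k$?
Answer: $\frac{62801}{121} \approx 519.02$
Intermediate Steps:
$P = - \frac{127}{2}$ ($P = \left(- \frac{1}{2}\right) 127 = - \frac{127}{2} \approx -63.5$)
$X{\left(V \right)} = V + 2 V^{2}$ ($X{\left(V \right)} = \left(V^{2} + V^{2}\right) + V = 2 V^{2} + V = V + 2 V^{2}$)
$U{\left(d \right)} = \frac{244}{121}$ ($U{\left(d \right)} = 2 - \frac{1}{\left(191 - \frac{127}{2}\right) - 188} = 2 - \frac{1}{\frac{255}{2} - 188} = 2 - \frac{1}{- \frac{121}{2}} = 2 - - \frac{2}{121} = 2 + \frac{2}{121} = \frac{244}{121}$)
$U{\left(-500 \right)} - I{\left(-517,X{\left(3 \right)} \right)} = \frac{244}{121} - -517 = \frac{244}{121} + 517 = \frac{62801}{121}$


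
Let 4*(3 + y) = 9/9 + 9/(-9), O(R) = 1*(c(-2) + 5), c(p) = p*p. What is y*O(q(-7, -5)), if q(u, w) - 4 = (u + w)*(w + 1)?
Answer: -27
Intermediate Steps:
c(p) = p**2
q(u, w) = 4 + (1 + w)*(u + w) (q(u, w) = 4 + (u + w)*(w + 1) = 4 + (u + w)*(1 + w) = 4 + (1 + w)*(u + w))
O(R) = 9 (O(R) = 1*((-2)**2 + 5) = 1*(4 + 5) = 1*9 = 9)
y = -3 (y = -3 + (9/9 + 9/(-9))/4 = -3 + (9*(1/9) + 9*(-1/9))/4 = -3 + (1 - 1)/4 = -3 + (1/4)*0 = -3 + 0 = -3)
y*O(q(-7, -5)) = -3*9 = -27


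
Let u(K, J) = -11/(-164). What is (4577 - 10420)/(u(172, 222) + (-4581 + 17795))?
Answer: -958252/2167107 ≈ -0.44218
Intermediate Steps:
u(K, J) = 11/164 (u(K, J) = -11*(-1/164) = 11/164)
(4577 - 10420)/(u(172, 222) + (-4581 + 17795)) = (4577 - 10420)/(11/164 + (-4581 + 17795)) = -5843/(11/164 + 13214) = -5843/2167107/164 = -5843*164/2167107 = -958252/2167107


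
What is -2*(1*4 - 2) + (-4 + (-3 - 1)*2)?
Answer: -16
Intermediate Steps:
-2*(1*4 - 2) + (-4 + (-3 - 1)*2) = -2*(4 - 2) + (-4 - 4*2) = -2*2 + (-4 - 8) = -4 - 12 = -16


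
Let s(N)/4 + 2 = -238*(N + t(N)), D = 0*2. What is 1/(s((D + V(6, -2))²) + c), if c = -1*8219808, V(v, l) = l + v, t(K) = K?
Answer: -1/8250280 ≈ -1.2121e-7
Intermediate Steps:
D = 0
s(N) = -8 - 1904*N (s(N) = -8 + 4*(-238*(N + N)) = -8 + 4*(-476*N) = -8 - 1904*N)
c = -8219808
1/(s((D + V(6, -2))²) + c) = 1/((-8 - 1904*(0 + (-2 + 6))²) - 8219808) = 1/((-8 - 1904*(0 + 4)²) - 8219808) = 1/((-8 - 1904*4²) - 8219808) = 1/((-8 - 1904*16) - 8219808) = 1/((-8 - 30464) - 8219808) = 1/(-30472 - 8219808) = 1/(-8250280) = -1/8250280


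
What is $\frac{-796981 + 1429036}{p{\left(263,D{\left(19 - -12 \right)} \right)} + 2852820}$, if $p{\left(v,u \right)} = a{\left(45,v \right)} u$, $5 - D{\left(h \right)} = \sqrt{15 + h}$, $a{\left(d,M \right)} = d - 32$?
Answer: $\frac{601060076225}{2712984271817} + \frac{2738905 \sqrt{46}}{2712984271817} \approx 0.22156$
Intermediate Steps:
$a{\left(d,M \right)} = -32 + d$
$D{\left(h \right)} = 5 - \sqrt{15 + h}$
$p{\left(v,u \right)} = 13 u$ ($p{\left(v,u \right)} = \left(-32 + 45\right) u = 13 u$)
$\frac{-796981 + 1429036}{p{\left(263,D{\left(19 - -12 \right)} \right)} + 2852820} = \frac{-796981 + 1429036}{13 \left(5 - \sqrt{15 + \left(19 - -12\right)}\right) + 2852820} = \frac{632055}{13 \left(5 - \sqrt{15 + \left(19 + 12\right)}\right) + 2852820} = \frac{632055}{13 \left(5 - \sqrt{15 + 31}\right) + 2852820} = \frac{632055}{13 \left(5 - \sqrt{46}\right) + 2852820} = \frac{632055}{\left(65 - 13 \sqrt{46}\right) + 2852820} = \frac{632055}{2852885 - 13 \sqrt{46}}$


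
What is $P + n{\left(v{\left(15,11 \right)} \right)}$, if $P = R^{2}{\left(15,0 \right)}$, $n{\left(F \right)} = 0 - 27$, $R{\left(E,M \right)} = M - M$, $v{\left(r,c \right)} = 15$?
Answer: $-27$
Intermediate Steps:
$R{\left(E,M \right)} = 0$
$n{\left(F \right)} = -27$ ($n{\left(F \right)} = 0 - 27 = -27$)
$P = 0$ ($P = 0^{2} = 0$)
$P + n{\left(v{\left(15,11 \right)} \right)} = 0 - 27 = -27$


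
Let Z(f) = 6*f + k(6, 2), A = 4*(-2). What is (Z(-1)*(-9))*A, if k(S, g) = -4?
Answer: -720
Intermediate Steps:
A = -8
Z(f) = -4 + 6*f (Z(f) = 6*f - 4 = -4 + 6*f)
(Z(-1)*(-9))*A = ((-4 + 6*(-1))*(-9))*(-8) = ((-4 - 6)*(-9))*(-8) = -10*(-9)*(-8) = 90*(-8) = -720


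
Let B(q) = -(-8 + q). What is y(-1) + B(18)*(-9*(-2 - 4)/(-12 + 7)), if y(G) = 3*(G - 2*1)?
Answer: 99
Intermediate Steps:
B(q) = 8 - q
y(G) = -6 + 3*G (y(G) = 3*(G - 2) = 3*(-2 + G) = -6 + 3*G)
y(-1) + B(18)*(-9*(-2 - 4)/(-12 + 7)) = (-6 + 3*(-1)) + (8 - 1*18)*(-9*(-2 - 4)/(-12 + 7)) = (-6 - 3) + (8 - 18)*(-(-54)/(-5)) = -9 - (-90)*(-6*(-1/5)) = -9 - (-90)*6/5 = -9 - 10*(-54/5) = -9 + 108 = 99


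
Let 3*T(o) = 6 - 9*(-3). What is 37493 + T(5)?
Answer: 37504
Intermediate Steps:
T(o) = 11 (T(o) = (6 - 9*(-3))/3 = (6 + 27)/3 = (1/3)*33 = 11)
37493 + T(5) = 37493 + 11 = 37504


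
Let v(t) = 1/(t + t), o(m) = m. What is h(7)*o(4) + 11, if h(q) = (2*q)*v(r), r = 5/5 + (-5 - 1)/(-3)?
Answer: 61/3 ≈ 20.333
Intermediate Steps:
r = 3 (r = 5*(⅕) - 6*(-⅓) = 1 + 2 = 3)
v(t) = 1/(2*t)
h(q) = q/3 (h(q) = (2*q)*((½)/3) = (2*q)*((½)*(⅓)) = (2*q)*(⅙) = q/3)
h(7)*o(4) + 11 = ((⅓)*7)*4 + 11 = (7/3)*4 + 11 = 28/3 + 11 = 61/3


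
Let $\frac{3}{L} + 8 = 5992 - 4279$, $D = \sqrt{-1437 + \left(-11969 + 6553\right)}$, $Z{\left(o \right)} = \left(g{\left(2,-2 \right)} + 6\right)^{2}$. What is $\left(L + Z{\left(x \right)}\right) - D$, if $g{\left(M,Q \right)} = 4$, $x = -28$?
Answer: $\frac{170503}{1705} - i \sqrt{6853} \approx 100.0 - 82.783 i$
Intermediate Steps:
$Z{\left(o \right)} = 100$ ($Z{\left(o \right)} = \left(4 + 6\right)^{2} = 10^{2} = 100$)
$D = i \sqrt{6853}$ ($D = \sqrt{-1437 - 5416} = \sqrt{-6853} = i \sqrt{6853} \approx 82.783 i$)
$L = \frac{3}{1705}$ ($L = \frac{3}{-8 + \left(5992 - 4279\right)} = \frac{3}{-8 + 1713} = \frac{3}{1705} \approx 0.0017595$)
$\left(L + Z{\left(x \right)}\right) - D = \left(\frac{3}{1705} + 100\right) - i \sqrt{6853} = \frac{170503}{1705} - i \sqrt{6853}$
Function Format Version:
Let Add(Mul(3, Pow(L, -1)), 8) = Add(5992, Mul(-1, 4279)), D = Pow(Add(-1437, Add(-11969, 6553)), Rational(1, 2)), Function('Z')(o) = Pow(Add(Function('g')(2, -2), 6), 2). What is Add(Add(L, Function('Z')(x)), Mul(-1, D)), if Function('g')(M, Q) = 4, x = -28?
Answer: Add(Rational(170503, 1705), Mul(-1, I, Pow(6853, Rational(1, 2)))) ≈ Add(100.00, Mul(-82.783, I))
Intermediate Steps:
Function('Z')(o) = 100 (Function('Z')(o) = Pow(Add(4, 6), 2) = Pow(10, 2) = 100)
D = Mul(I, Pow(6853, Rational(1, 2))) (D = Pow(Add(-1437, -5416), Rational(1, 2)) = Pow(-6853, Rational(1, 2)) = Mul(I, Pow(6853, Rational(1, 2))) ≈ Mul(82.783, I))
L = Rational(3, 1705) (L = Mul(3, Pow(Add(-8, Add(5992, Mul(-1, 4279))), -1)) = Mul(3, Pow(Add(-8, Add(5992, -4279)), -1)) = Mul(3, Pow(Add(-8, 1713), -1)) = Mul(3, Pow(1705, -1)) = Mul(3, Rational(1, 1705)) = Rational(3, 1705) ≈ 0.0017595)
Add(Add(L, Function('Z')(x)), Mul(-1, D)) = Add(Add(Rational(3, 1705), 100), Mul(-1, Mul(I, Pow(6853, Rational(1, 2))))) = Add(Rational(170503, 1705), Mul(-1, I, Pow(6853, Rational(1, 2))))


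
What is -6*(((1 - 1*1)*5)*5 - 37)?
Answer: 222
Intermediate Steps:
-6*(((1 - 1*1)*5)*5 - 37) = -6*(((1 - 1)*5)*5 - 37) = -6*((0*5)*5 - 37) = -6*(0*5 - 37) = -6*(0 - 37) = -6*(-37) = 222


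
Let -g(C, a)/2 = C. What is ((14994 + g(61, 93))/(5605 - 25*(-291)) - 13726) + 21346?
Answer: 12270059/1610 ≈ 7621.2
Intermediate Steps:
g(C, a) = -2*C
((14994 + g(61, 93))/(5605 - 25*(-291)) - 13726) + 21346 = ((14994 - 2*61)/(5605 - 25*(-291)) - 13726) + 21346 = ((14994 - 122)/(5605 + 7275) - 13726) + 21346 = (14872/12880 - 13726) + 21346 = (14872*(1/12880) - 13726) + 21346 = (1859/1610 - 13726) + 21346 = -22097001/1610 + 21346 = 12270059/1610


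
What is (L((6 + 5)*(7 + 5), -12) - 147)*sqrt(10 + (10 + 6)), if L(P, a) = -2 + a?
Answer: -161*sqrt(26) ≈ -820.94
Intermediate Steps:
(L((6 + 5)*(7 + 5), -12) - 147)*sqrt(10 + (10 + 6)) = ((-2 - 12) - 147)*sqrt(10 + (10 + 6)) = (-14 - 147)*sqrt(10 + 16) = -161*sqrt(26)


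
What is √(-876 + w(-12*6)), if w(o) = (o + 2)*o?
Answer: 2*√1041 ≈ 64.529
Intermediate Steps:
w(o) = o*(2 + o) (w(o) = (2 + o)*o = o*(2 + o))
√(-876 + w(-12*6)) = √(-876 + (-12*6)*(2 - 12*6)) = √(-876 - 72*(2 - 72)) = √(-876 - 72*(-70)) = √(-876 + 5040) = √4164 = 2*√1041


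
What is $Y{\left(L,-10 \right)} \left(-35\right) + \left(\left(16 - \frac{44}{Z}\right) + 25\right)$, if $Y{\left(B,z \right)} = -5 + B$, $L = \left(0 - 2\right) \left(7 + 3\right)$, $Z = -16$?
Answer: $\frac{3675}{4} \approx 918.75$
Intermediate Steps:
$L = -20$ ($L = \left(-2\right) 10 = -20$)
$Y{\left(L,-10 \right)} \left(-35\right) + \left(\left(16 - \frac{44}{Z}\right) + 25\right) = \left(-5 - 20\right) \left(-35\right) + \left(\left(16 - \frac{44}{-16}\right) + 25\right) = \left(-25\right) \left(-35\right) + \left(\left(16 - - \frac{11}{4}\right) + 25\right) = 875 + \left(\left(16 + \frac{11}{4}\right) + 25\right) = 875 + \left(\frac{75}{4} + 25\right) = 875 + \frac{175}{4} = \frac{3675}{4}$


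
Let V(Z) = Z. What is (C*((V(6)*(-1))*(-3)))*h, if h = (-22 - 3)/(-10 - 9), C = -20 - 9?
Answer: -13050/19 ≈ -686.84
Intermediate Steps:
C = -29
h = 25/19 (h = -25/(-19) = -25*(-1/19) = 25/19 ≈ 1.3158)
(C*((V(6)*(-1))*(-3)))*h = -29*6*(-1)*(-3)*(25/19) = -(-174)*(-3)*(25/19) = -29*18*(25/19) = -522*25/19 = -13050/19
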